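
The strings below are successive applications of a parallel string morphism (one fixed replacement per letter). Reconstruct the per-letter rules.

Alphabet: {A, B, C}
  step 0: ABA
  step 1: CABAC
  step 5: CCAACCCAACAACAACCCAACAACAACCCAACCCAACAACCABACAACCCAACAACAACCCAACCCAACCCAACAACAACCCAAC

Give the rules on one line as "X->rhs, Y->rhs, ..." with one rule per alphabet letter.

  step 0 ⇒ step 1: ABA ⇒ C·ABA·C
    A ↦ C
    B ↦ ABA
    C ↦ AAC  (constrained at step 1)

A->C, B->ABA, C->AAC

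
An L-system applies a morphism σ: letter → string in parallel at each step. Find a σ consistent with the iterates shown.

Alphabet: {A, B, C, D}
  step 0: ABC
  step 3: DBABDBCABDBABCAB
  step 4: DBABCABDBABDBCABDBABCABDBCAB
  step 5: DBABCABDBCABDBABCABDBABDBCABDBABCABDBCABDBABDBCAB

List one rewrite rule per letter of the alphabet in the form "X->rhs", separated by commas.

  step 4 ⇒ step 5: DBABCABDBABDBCABDBABCABDBCAB ⇒ DB·AB·C·AB·DB·C·AB·DB·AB·C·AB·DB·AB·DB·C·AB·DB·AB·C·AB·DB·C·AB·DB·AB·DB·C·AB
    A ↦ C
    B ↦ AB
    C ↦ DB
    D ↦ DB

A->C, B->AB, C->DB, D->DB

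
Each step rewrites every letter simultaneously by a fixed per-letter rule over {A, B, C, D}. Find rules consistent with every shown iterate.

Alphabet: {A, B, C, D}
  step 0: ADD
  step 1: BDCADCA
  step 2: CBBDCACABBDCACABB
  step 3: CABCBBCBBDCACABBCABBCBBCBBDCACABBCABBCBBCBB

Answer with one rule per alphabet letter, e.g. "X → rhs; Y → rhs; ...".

  step 2 ⇒ step 3: CBBDCACABBDCACABB ⇒ CAB·CBB·CBB·DCA·CAB·B·CAB·B·CBB·CBB·DCA·CAB·B·CAB·B·CBB·CBB
    A ↦ B
    B ↦ CBB
    C ↦ CAB
    D ↦ DCA

A->B, B->CBB, C->CAB, D->DCA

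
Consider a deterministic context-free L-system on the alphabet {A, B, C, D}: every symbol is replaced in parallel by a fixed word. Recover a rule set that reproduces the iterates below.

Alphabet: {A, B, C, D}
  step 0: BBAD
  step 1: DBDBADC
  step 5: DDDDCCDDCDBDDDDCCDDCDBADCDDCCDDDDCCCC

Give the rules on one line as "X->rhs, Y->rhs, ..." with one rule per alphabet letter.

  step 0 ⇒ step 1: BBAD ⇒ DB·DB·AD·C
    A ↦ AD
    B ↦ DB
    D ↦ C
    C ↦ DD  (constrained at step 1)

A->AD, B->DB, C->DD, D->C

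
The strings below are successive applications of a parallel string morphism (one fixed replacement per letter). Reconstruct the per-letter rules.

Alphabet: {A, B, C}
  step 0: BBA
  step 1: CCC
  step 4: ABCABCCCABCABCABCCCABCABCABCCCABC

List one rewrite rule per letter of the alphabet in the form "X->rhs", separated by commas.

  step 0 ⇒ step 1: BBA ⇒ C·C·C
    A ↦ C
    B ↦ C
    C ↦ ABC  (constrained at step 1)

A->C, B->C, C->ABC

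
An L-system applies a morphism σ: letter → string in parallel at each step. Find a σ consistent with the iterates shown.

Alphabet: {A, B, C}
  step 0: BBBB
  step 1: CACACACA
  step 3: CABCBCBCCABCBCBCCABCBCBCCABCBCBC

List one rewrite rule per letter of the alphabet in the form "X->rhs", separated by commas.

  step 0 ⇒ step 1: BBBB ⇒ CA·CA·CA·CA
    B ↦ CA
    A ↦ CC  (constrained at step 1)
    C ↦ BC  (constrained at step 1)

A->CC, B->CA, C->BC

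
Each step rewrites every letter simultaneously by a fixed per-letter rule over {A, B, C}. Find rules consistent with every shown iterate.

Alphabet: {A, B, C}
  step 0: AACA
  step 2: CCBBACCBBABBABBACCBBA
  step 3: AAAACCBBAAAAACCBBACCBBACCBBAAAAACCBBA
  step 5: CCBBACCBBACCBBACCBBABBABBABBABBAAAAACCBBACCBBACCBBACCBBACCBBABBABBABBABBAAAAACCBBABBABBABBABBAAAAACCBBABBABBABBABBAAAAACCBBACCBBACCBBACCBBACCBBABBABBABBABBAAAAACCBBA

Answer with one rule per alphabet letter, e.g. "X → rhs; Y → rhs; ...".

A->BBA, B->C, C->AA

  step 2 ⇒ step 3: CCBBACCBBABBABBACCBBA ⇒ AA·AA·C·C·BBA·AA·AA·C·C·BBA·C·C·BBA·C·C·BBA·AA·AA·C·C·BBA
    A ↦ BBA
    B ↦ C
    C ↦ AA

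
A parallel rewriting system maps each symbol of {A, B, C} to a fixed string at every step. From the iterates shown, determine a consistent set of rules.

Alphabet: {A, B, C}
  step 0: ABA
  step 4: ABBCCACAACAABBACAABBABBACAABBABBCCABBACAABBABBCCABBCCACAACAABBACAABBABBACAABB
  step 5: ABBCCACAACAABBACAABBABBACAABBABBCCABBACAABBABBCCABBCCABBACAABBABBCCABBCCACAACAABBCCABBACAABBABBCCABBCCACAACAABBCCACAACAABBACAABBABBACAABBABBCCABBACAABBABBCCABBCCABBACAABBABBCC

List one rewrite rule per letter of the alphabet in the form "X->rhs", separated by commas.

  step 4 ⇒ step 5: ABBCCACAACAABBACAABBABBACAABBABBCCABBACAABBABBCCABBCCACAACAABBACAABBABBACAABB ⇒ ABB·C·C·ACA·ACA·ABB·ACA·ABB·ABB·ACA·ABB·ABB·C·C·ABB·ACA·ABB·ABB·C·C·ABB·C·C·ABB·ACA·ABB·ABB·C·C·ABB·C·C·ACA·ACA·ABB·C·C·ABB·ACA·ABB·ABB·C·C·ABB·C·C·ACA·ACA·ABB·C·C·ACA·ACA·ABB·ACA·ABB·ABB·ACA·ABB·ABB·C·C·ABB·ACA·ABB·ABB·C·C·ABB·C·C·ABB·ACA·ABB·ABB·C·C
    A ↦ ABB
    B ↦ C
    C ↦ ACA

A->ABB, B->C, C->ACA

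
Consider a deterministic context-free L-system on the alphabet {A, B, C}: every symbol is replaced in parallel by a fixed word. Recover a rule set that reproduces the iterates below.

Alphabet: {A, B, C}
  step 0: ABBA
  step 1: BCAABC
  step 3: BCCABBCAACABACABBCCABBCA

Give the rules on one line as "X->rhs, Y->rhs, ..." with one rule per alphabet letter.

  step 0 ⇒ step 1: ABBA ⇒ BC·A·A·BC
    A ↦ BC
    B ↦ A
    C ↦ CAB  (constrained at step 1)

A->BC, B->A, C->CAB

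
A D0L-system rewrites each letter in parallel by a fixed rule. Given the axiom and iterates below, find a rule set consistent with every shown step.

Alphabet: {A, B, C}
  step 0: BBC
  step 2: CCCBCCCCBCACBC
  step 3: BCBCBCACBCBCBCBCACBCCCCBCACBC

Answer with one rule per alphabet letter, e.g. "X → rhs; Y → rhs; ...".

  step 2 ⇒ step 3: CCCBCCCCBCACBC ⇒ BC·BC·BC·AC·BC·BC·BC·BC·AC·BC·CCC·BC·AC·BC
    A ↦ CCC
    B ↦ AC
    C ↦ BC

A->CCC, B->AC, C->BC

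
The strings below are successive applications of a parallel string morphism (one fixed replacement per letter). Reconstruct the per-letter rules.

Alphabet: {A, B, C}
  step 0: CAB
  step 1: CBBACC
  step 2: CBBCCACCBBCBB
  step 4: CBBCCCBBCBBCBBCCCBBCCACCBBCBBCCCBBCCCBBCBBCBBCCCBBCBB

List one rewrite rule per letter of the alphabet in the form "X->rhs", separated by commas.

  step 1 ⇒ step 2: CBBACC ⇒ CBB·C·C·AC·CBB·CBB
    A ↦ AC
    B ↦ C
    C ↦ CBB

A->AC, B->C, C->CBB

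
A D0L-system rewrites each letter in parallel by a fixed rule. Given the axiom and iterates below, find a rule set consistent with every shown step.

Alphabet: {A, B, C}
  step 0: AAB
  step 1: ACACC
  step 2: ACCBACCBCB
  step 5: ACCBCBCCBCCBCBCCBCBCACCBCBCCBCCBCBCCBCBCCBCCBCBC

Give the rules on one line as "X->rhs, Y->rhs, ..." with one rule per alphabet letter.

A->AC, B->C, C->CB

  step 1 ⇒ step 2: ACACC ⇒ AC·CB·AC·CB·CB
    A ↦ AC
    C ↦ CB
  step 0 ⇒ step 1: AAB ⇒ AC·AC·C
    B ↦ C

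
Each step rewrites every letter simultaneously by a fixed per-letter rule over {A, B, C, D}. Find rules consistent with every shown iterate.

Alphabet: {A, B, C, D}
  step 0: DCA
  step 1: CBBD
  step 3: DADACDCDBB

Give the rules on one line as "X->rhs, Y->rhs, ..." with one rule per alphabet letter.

A->D, B->DA, C->BB, D->C

  step 0 ⇒ step 1: DCA ⇒ C·BB·D
    A ↦ D
    C ↦ BB
    D ↦ C
    B ↦ DA  (constrained at step 1)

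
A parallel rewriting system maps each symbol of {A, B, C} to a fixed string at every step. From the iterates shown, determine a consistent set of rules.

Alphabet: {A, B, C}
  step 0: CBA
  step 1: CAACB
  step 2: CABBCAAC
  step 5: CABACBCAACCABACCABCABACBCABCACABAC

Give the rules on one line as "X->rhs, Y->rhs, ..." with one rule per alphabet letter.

  step 1 ⇒ step 2: CAACB ⇒ CA·B·B·CA·AC
    A ↦ B
    B ↦ AC
    C ↦ CA

A->B, B->AC, C->CA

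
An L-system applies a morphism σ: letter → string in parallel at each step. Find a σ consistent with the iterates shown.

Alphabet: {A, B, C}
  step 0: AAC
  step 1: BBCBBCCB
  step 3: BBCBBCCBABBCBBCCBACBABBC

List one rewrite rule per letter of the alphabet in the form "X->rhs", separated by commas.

  step 0 ⇒ step 1: AAC ⇒ BBC·BBC·CB
    A ↦ BBC
    C ↦ CB
    B ↦ A  (constrained at step 1)

A->BBC, B->A, C->CB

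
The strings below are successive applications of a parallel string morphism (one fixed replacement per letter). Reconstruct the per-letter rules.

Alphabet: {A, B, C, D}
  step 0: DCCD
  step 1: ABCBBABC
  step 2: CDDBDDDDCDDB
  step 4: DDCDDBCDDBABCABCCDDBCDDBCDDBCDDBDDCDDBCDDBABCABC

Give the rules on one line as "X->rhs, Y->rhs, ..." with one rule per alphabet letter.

A->C, B->DD, C->B, D->ABC

  step 1 ⇒ step 2: ABCBBABC ⇒ C·DD·B·DD·DD·C·DD·B
    A ↦ C
    B ↦ DD
    C ↦ B
  step 0 ⇒ step 1: DCCD ⇒ ABC·B·B·ABC
    D ↦ ABC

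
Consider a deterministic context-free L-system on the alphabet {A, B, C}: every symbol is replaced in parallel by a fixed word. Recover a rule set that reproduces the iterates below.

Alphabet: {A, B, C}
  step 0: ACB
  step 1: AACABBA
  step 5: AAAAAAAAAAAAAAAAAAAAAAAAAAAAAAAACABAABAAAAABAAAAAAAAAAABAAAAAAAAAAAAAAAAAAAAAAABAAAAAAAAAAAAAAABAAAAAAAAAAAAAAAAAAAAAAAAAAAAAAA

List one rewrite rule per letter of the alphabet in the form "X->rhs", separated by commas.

A->AA, B->BA, C->CAB

  step 0 ⇒ step 1: ACB ⇒ AA·CAB·BA
    A ↦ AA
    B ↦ BA
    C ↦ CAB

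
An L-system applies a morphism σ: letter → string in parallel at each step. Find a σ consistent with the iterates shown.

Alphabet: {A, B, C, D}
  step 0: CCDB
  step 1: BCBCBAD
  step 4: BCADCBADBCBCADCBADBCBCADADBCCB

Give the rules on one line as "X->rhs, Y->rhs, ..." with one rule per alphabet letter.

  step 0 ⇒ step 1: CCDB ⇒ BC·BC·B·AD
    B ↦ AD
    C ↦ BC
    D ↦ B
    A ↦ C  (constrained at step 1)

A->C, B->AD, C->BC, D->B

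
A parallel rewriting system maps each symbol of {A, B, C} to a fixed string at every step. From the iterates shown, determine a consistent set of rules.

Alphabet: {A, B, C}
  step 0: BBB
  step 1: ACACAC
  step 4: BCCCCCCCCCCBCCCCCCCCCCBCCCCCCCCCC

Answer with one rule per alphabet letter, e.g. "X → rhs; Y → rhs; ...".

  step 0 ⇒ step 1: BBB ⇒ AC·AC·AC
    B ↦ AC
    A ↦ B  (constrained at step 1)
    C ↦ CC  (constrained at step 1)

A->B, B->AC, C->CC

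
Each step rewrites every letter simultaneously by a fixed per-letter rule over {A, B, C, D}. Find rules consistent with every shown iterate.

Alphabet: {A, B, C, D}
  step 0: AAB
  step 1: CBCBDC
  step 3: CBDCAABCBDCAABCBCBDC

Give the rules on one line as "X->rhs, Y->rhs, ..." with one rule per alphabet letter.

A->CB, B->DC, C->AB, D->A

  step 0 ⇒ step 1: AAB ⇒ CB·CB·DC
    A ↦ CB
    B ↦ DC
    C ↦ AB  (constrained at step 1)
    D ↦ A  (constrained at step 1)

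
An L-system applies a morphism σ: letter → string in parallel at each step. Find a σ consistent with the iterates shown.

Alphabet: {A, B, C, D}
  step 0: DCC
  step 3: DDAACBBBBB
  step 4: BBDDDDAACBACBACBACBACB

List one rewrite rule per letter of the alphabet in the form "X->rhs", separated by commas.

  step 3 ⇒ step 4: DDAACBBBBB ⇒ B·B·DD·DD·A·ACB·ACB·ACB·ACB·ACB
    A ↦ DD
    B ↦ ACB
    C ↦ A
    D ↦ B

A->DD, B->ACB, C->A, D->B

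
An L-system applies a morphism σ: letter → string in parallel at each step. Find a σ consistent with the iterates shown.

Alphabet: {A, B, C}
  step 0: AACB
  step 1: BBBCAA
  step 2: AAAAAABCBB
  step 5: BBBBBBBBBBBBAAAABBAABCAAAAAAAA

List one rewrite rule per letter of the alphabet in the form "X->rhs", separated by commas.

  step 1 ⇒ step 2: BBBCAA ⇒ AA·AA·AA·BC·B·B
    A ↦ B
    B ↦ AA
    C ↦ BC

A->B, B->AA, C->BC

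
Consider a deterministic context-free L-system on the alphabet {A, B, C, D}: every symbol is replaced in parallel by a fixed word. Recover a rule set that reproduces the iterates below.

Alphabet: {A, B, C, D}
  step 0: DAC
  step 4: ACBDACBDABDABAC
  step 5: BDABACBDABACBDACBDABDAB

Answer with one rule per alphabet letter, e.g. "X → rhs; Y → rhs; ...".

A->BD, B->A, C->AB, D->C

  step 4 ⇒ step 5: ACBDACBDABDABAC ⇒ BD·AB·A·C·BD·AB·A·C·BD·A·C·BD·A·BD·AB
    A ↦ BD
    B ↦ A
    C ↦ AB
    D ↦ C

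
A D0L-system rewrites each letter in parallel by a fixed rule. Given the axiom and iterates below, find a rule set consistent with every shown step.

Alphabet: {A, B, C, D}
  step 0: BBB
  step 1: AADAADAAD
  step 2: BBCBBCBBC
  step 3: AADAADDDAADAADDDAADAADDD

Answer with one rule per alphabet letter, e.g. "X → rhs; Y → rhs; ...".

  step 2 ⇒ step 3: BBCBBCBBC ⇒ AAD·AAD·DD·AAD·AAD·DD·AAD·AAD·DD
    B ↦ AAD
    C ↦ DD
  step 1 ⇒ step 2: AADAADAAD ⇒ B·B·C·B·B·C·B·B·C
    A ↦ B
  step 1 ⇒ step 2: AADAADAAD ⇒ B·B·C·B·B·C·B·B·C
    D ↦ C

A->B, B->AAD, C->DD, D->C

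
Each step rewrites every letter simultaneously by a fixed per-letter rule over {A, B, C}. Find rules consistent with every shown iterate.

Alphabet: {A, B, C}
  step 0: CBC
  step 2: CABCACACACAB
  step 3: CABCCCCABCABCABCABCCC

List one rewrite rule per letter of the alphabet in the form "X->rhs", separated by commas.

A->B, B->CCC, C->CA

  step 2 ⇒ step 3: CABCACACACAB ⇒ CA·B·CCC·CA·B·CA·B·CA·B·CA·B·CCC
    A ↦ B
    B ↦ CCC
    C ↦ CA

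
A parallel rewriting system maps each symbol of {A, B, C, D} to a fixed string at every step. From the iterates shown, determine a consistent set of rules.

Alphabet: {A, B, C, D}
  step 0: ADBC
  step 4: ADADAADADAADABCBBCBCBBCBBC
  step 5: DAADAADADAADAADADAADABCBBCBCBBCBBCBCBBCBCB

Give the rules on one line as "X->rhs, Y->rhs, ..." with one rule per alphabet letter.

  step 4 ⇒ step 5: ADADAADADAADABCBBCBCBBCBBC ⇒ DA·A·DA·A·DA·DA·A·DA·A·DA·DA·A·DA·BC·B·BC·BC·B·BC·B·BC·BC·B·BC·BC·B
    A ↦ DA
    B ↦ BC
    C ↦ B
    D ↦ A

A->DA, B->BC, C->B, D->A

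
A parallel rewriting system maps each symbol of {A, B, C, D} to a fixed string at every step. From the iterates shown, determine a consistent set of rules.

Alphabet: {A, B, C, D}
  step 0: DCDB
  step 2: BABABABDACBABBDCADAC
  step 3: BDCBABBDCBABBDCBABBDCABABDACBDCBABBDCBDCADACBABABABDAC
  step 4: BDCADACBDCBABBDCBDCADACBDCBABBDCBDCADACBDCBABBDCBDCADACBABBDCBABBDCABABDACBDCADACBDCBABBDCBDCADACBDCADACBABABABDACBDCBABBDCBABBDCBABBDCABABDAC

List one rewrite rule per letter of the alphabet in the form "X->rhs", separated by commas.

  step 3 ⇒ step 4: BDCBABBDCBABBDCBABBDCABABDACBDCBABBDCBDCADACBABABABDAC ⇒ BDC·A·DAC·BDC·BAB·BDC·BDC·A·DAC·BDC·BAB·BDC·BDC·A·DAC·BDC·BAB·BDC·BDC·A·DAC·BAB·BDC·BAB·BDC·A·BAB·DAC·BDC·A·DAC·BDC·BAB·BDC·BDC·A·DAC·BDC·A·DAC·BAB·A·BAB·DAC·BDC·BAB·BDC·BAB·BDC·BAB·BDC·A·BAB·DAC
    A ↦ BAB
    B ↦ BDC
    C ↦ DAC
    D ↦ A

A->BAB, B->BDC, C->DAC, D->A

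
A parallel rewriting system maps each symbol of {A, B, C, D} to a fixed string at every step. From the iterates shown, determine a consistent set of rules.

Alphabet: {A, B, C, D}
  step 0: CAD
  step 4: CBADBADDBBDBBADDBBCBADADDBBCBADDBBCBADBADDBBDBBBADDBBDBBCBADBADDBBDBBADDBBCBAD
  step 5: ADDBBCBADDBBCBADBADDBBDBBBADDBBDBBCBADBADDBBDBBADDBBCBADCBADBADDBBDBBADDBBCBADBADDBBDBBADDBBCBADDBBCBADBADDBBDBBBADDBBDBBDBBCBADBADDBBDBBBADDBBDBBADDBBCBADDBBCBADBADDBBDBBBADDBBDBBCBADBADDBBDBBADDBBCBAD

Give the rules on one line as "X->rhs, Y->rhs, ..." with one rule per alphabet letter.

  step 4 ⇒ step 5: CBADBADDBBDBBADDBBCBADADDBBCBADDBBCBADBADDBBDBBBADDBBDBBCBADBADDBBDBBADDBBCBAD ⇒ AD·DBB·C·BAD·DBB·C·BAD·BAD·DBB·DBB·BAD·DBB·DBB·C·BAD·BAD·DBB·DBB·AD·DBB·C·BAD·C·BAD·BAD·DBB·DBB·AD·DBB·C·BAD·BAD·DBB·DBB·AD·DBB·C·BAD·DBB·C·BAD·BAD·DBB·DBB·BAD·DBB·DBB·DBB·C·BAD·BAD·DBB·DBB·BAD·DBB·DBB·AD·DBB·C·BAD·DBB·C·BAD·BAD·DBB·DBB·BAD·DBB·DBB·C·BAD·BAD·DBB·DBB·AD·DBB·C·BAD
    A ↦ C
    B ↦ DBB
    C ↦ AD
    D ↦ BAD

A->C, B->DBB, C->AD, D->BAD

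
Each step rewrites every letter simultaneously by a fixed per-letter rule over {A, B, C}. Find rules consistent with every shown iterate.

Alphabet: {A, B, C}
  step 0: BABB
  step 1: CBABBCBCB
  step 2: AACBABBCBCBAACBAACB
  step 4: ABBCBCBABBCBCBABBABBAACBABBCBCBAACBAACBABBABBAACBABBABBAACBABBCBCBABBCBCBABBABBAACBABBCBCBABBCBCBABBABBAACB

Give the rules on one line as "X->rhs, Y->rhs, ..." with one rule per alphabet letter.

  step 1 ⇒ step 2: CBABBCBCB ⇒ AA·CB·ABB·CB·CB·AA·CB·AA·CB
    A ↦ ABB
    B ↦ CB
    C ↦ AA

A->ABB, B->CB, C->AA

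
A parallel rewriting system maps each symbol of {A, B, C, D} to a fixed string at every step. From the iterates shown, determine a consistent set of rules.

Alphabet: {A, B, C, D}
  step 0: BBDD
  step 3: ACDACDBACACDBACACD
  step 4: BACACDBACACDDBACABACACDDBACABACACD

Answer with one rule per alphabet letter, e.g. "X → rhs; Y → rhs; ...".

  step 3 ⇒ step 4: ACDACDBACACDBACACD ⇒ BAC·A·CD·BAC·A·CD·D·BAC·A·BAC·A·CD·D·BAC·A·BAC·A·CD
    A ↦ BAC
    B ↦ D
    C ↦ A
    D ↦ CD

A->BAC, B->D, C->A, D->CD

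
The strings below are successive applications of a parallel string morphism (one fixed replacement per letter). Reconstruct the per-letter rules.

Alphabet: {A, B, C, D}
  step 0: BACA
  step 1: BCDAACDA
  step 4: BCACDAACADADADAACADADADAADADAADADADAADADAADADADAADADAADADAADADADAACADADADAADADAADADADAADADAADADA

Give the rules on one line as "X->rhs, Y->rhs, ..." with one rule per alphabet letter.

A->DA, B->BC, C->AC, D->ADA

  step 0 ⇒ step 1: BACA ⇒ BC·DA·AC·DA
    A ↦ DA
    B ↦ BC
    C ↦ AC
    D ↦ ADA  (constrained at step 1)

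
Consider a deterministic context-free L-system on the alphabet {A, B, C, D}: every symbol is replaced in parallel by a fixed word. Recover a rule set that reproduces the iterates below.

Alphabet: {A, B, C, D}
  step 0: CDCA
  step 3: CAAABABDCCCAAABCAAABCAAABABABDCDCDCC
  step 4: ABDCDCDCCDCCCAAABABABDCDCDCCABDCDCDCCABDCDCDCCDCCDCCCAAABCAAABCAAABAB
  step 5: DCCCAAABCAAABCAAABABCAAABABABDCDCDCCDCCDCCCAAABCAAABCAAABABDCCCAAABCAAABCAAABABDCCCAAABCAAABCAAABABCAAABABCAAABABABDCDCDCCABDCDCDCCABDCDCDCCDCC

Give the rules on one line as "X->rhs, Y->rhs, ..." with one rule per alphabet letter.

A->DC, B->C, C->AB, D->CAA

  step 4 ⇒ step 5: ABDCDCDCCDCCCAAABABABDCDCDCCABDCDCDCCABDCDCDCCDCCDCCCAAABCAAABCAAABAB ⇒ DC·C·CAA·AB·CAA·AB·CAA·AB·AB·CAA·AB·AB·AB·DC·DC·DC·C·DC·C·DC·C·CAA·AB·CAA·AB·CAA·AB·AB·DC·C·CAA·AB·CAA·AB·CAA·AB·AB·DC·C·CAA·AB·CAA·AB·CAA·AB·AB·CAA·AB·AB·CAA·AB·AB·AB·DC·DC·DC·C·AB·DC·DC·DC·C·AB·DC·DC·DC·C·DC·C
    A ↦ DC
    B ↦ C
    C ↦ AB
    D ↦ CAA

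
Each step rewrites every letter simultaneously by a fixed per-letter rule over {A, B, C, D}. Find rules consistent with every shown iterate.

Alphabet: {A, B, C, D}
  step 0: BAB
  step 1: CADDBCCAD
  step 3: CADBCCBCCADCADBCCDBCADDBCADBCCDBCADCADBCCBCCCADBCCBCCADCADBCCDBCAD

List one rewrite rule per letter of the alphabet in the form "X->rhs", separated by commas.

  step 0 ⇒ step 1: BAB ⇒ CAD·DBC·CAD
    A ↦ DBC
    B ↦ CAD
    C ↦ BCC  (constrained at step 1)
    D ↦ AD  (constrained at step 1)

A->DBC, B->CAD, C->BCC, D->AD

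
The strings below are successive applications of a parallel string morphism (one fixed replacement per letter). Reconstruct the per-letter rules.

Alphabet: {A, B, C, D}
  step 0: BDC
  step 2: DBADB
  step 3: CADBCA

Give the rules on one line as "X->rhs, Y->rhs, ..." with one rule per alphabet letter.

  step 2 ⇒ step 3: DBADB ⇒ C·A·DB·C·A
    A ↦ DB
    B ↦ A
    D ↦ C
    C ↦ A  (constrained at step 0)

A->DB, B->A, C->A, D->C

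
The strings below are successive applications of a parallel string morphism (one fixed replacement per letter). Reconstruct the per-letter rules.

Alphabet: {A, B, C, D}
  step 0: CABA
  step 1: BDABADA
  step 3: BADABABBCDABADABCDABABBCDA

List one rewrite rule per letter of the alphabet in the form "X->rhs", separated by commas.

  step 0 ⇒ step 1: CABA ⇒ B·DA·BA·DA
    A ↦ DA
    B ↦ BA
    C ↦ B
    D ↦ BC  (constrained at step 1)

A->DA, B->BA, C->B, D->BC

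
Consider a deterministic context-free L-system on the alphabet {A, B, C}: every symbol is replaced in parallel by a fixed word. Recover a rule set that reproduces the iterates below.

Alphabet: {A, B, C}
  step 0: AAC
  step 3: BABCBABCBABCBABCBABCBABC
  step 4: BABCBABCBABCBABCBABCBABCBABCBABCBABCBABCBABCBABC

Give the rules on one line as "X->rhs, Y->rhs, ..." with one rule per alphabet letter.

A->BC, B->BA, C->BC

  step 3 ⇒ step 4: BABCBABCBABCBABCBABCBABC ⇒ BA·BC·BA·BC·BA·BC·BA·BC·BA·BC·BA·BC·BA·BC·BA·BC·BA·BC·BA·BC·BA·BC·BA·BC
    A ↦ BC
    B ↦ BA
    C ↦ BC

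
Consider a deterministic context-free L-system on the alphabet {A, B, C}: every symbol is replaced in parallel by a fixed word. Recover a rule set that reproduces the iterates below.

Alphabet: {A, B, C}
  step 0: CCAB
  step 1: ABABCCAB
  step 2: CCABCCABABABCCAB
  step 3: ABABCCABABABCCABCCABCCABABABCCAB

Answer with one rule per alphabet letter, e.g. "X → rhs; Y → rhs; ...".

A->CC, B->AB, C->AB

  step 2 ⇒ step 3: CCABCCABABABCCAB ⇒ AB·AB·CC·AB·AB·AB·CC·AB·CC·AB·CC·AB·AB·AB·CC·AB
    A ↦ CC
    B ↦ AB
    C ↦ AB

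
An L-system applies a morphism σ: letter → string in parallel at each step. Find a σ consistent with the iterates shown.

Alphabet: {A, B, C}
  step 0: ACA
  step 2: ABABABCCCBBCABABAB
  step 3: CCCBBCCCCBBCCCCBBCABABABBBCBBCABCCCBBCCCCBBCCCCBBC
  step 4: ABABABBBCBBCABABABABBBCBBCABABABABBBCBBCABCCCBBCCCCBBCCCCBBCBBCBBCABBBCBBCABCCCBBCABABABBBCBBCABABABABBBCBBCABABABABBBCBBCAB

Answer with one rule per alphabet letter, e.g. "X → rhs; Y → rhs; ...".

  step 3 ⇒ step 4: CCCBBCCCCBBCCCCBBCABABABBBCBBCABCCCBBCCCCBBCCCCBBC ⇒ AB·AB·AB·BBC·BBC·AB·AB·AB·AB·BBC·BBC·AB·AB·AB·AB·BBC·BBC·AB·CCC·BBC·CCC·BBC·CCC·BBC·BBC·BBC·AB·BBC·BBC·AB·CCC·BBC·AB·AB·AB·BBC·BBC·AB·AB·AB·AB·BBC·BBC·AB·AB·AB·AB·BBC·BBC·AB
    A ↦ CCC
    B ↦ BBC
    C ↦ AB

A->CCC, B->BBC, C->AB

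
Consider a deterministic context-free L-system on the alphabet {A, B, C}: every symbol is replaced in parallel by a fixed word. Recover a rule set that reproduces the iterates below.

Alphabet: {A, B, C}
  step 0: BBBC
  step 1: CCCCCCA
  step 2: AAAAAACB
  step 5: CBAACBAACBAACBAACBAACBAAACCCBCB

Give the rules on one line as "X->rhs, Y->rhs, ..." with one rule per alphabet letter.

A->CB, B->CC, C->A

  step 1 ⇒ step 2: CCCCCCA ⇒ A·A·A·A·A·A·CB
    A ↦ CB
    C ↦ A
  step 0 ⇒ step 1: BBBC ⇒ CC·CC·CC·A
    B ↦ CC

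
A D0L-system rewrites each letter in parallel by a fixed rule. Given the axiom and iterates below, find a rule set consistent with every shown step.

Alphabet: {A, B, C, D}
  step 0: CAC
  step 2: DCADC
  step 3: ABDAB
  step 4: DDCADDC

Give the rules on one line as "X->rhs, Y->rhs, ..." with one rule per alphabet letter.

  step 3 ⇒ step 4: ABDAB ⇒ D·DC·A·D·DC
    A ↦ D
    B ↦ DC
    D ↦ A
  step 2 ⇒ step 3: DCADC ⇒ A·B·D·A·B
    C ↦ B

A->D, B->DC, C->B, D->A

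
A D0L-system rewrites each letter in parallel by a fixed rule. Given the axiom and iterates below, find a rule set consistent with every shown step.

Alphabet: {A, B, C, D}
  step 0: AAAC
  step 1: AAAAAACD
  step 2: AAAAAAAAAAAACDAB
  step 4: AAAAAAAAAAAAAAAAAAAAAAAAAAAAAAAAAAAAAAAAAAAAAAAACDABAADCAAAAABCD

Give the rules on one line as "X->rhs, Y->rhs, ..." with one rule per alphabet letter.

A->AA, B->DC, C->CD, D->AB

  step 1 ⇒ step 2: AAAAAACD ⇒ AA·AA·AA·AA·AA·AA·CD·AB
    A ↦ AA
    C ↦ CD
    D ↦ AB
    B ↦ DC  (constrained at step 2)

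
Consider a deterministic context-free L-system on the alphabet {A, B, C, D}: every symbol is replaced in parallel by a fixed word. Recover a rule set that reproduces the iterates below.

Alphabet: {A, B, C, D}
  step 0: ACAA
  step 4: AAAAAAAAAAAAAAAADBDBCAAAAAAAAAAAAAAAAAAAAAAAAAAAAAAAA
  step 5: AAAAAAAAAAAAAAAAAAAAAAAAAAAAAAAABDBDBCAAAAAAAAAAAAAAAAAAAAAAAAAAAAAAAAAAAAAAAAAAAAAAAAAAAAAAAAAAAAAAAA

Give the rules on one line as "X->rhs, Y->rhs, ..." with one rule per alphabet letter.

A->AA, B->D, C->BC, D->B

  step 4 ⇒ step 5: AAAAAAAAAAAAAAAADBDBCAAAAAAAAAAAAAAAAAAAAAAAAAAAAAAAA ⇒ AA·AA·AA·AA·AA·AA·AA·AA·AA·AA·AA·AA·AA·AA·AA·AA·B·D·B·D·BC·AA·AA·AA·AA·AA·AA·AA·AA·AA·AA·AA·AA·AA·AA·AA·AA·AA·AA·AA·AA·AA·AA·AA·AA·AA·AA·AA·AA·AA·AA·AA·AA
    A ↦ AA
    B ↦ D
    C ↦ BC
    D ↦ B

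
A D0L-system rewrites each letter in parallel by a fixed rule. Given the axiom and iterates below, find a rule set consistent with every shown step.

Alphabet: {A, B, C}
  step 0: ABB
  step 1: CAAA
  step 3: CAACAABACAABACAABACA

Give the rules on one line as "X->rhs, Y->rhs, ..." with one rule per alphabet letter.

  step 0 ⇒ step 1: ABB ⇒ CA·A·A
    A ↦ CA
    B ↦ A
    C ↦ ABA  (constrained at step 1)

A->CA, B->A, C->ABA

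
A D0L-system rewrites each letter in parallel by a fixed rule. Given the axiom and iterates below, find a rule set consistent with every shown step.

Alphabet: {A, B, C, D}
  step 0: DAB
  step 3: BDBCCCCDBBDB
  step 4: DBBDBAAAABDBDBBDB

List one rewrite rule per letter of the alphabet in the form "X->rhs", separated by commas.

  step 3 ⇒ step 4: BDBCCCCDBBDB ⇒ DB·B·DB·A·A·A·A·B·DB·DB·B·DB
    B ↦ DB
    C ↦ A
    D ↦ B
    A ↦ CC  (constrained at step 0)

A->CC, B->DB, C->A, D->B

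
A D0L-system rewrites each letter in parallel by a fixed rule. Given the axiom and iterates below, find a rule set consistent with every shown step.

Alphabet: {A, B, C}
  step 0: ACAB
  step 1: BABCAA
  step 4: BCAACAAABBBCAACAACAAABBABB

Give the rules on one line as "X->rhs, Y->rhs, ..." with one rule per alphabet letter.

  step 0 ⇒ step 1: ACAB ⇒ B·A·B·CAA
    A ↦ B
    B ↦ CAA
    C ↦ A

A->B, B->CAA, C->A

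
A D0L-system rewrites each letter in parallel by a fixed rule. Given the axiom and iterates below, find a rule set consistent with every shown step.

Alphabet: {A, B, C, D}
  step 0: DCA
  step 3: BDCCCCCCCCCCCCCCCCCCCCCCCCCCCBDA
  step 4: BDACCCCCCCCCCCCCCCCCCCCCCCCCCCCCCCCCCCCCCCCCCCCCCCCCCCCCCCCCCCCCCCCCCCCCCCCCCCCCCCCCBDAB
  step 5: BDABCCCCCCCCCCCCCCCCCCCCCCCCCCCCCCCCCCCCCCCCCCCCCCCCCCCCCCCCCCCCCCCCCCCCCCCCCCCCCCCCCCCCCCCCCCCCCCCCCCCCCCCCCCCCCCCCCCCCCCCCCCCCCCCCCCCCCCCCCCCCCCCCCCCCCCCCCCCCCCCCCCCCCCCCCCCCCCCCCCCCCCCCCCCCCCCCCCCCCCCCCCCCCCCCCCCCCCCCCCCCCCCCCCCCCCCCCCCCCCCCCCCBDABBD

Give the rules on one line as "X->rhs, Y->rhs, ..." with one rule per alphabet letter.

  step 4 ⇒ step 5: BDACCCCCCCCCCCCCCCCCCCCCCCCCCCCCCCCCCCCCCCCCCCCCCCCCCCCCCCCCCCCCCCCCCCCCCCCCCCCCCCCCBDAB ⇒ BD·A·B·CCC·CCC·CCC·CCC·CCC·CCC·CCC·CCC·CCC·CCC·CCC·CCC·CCC·CCC·CCC·CCC·CCC·CCC·CCC·CCC·CCC·CCC·CCC·CCC·CCC·CCC·CCC·CCC·CCC·CCC·CCC·CCC·CCC·CCC·CCC·CCC·CCC·CCC·CCC·CCC·CCC·CCC·CCC·CCC·CCC·CCC·CCC·CCC·CCC·CCC·CCC·CCC·CCC·CCC·CCC·CCC·CCC·CCC·CCC·CCC·CCC·CCC·CCC·CCC·CCC·CCC·CCC·CCC·CCC·CCC·CCC·CCC·CCC·CCC·CCC·CCC·CCC·CCC·CCC·CCC·CCC·BD·A·B·BD
    A ↦ B
    B ↦ BD
    C ↦ CCC
    D ↦ A

A->B, B->BD, C->CCC, D->A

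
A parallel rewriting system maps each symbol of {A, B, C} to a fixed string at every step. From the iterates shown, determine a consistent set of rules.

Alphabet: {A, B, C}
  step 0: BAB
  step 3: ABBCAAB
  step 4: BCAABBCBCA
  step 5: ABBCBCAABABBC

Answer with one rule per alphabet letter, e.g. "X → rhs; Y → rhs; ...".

A->BC, B->A, C->B

  step 4 ⇒ step 5: BCAABBCBCA ⇒ A·B·BC·BC·A·A·B·A·B·BC
    A ↦ BC
    B ↦ A
    C ↦ B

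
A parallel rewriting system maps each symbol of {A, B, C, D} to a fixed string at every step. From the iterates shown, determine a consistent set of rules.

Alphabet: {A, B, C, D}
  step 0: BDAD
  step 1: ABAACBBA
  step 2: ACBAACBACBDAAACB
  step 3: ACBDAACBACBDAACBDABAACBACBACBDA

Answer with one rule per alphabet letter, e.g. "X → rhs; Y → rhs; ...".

  step 2 ⇒ step 3: ACBAACBACBDAAACB ⇒ ACB·D·A·ACB·ACB·D·A·ACB·D·A·BA·ACB·ACB·ACB·D·A
    A ↦ ACB
    B ↦ A
    C ↦ D
    D ↦ BA

A->ACB, B->A, C->D, D->BA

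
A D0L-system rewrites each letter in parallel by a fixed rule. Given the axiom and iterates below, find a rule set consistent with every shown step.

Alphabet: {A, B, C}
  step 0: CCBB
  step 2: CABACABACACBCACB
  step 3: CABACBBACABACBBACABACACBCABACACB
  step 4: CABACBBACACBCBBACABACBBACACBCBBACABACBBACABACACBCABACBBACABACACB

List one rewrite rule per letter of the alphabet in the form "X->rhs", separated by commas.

A->BA, B->CB, C->CA

  step 3 ⇒ step 4: CABACBBACABACBBACABACACBCABACACB ⇒ CA·BA·CB·BA·CA·CB·CB·BA·CA·BA·CB·BA·CA·CB·CB·BA·CA·BA·CB·BA·CA·BA·CA·CB·CA·BA·CB·BA·CA·BA·CA·CB
    A ↦ BA
    B ↦ CB
    C ↦ CA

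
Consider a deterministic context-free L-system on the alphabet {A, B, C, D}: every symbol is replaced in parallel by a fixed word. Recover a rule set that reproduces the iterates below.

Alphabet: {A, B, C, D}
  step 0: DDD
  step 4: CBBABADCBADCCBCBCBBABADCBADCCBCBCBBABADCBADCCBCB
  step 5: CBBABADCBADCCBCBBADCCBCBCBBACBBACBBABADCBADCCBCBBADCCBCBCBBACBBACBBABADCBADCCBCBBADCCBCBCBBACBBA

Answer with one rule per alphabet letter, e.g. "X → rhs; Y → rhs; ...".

A->DC, B->BA, C->CB, D->CB

  step 4 ⇒ step 5: CBBABADCBADCCBCBCBBABADCBADCCBCBCBBABADCBADCCBCB ⇒ CB·BA·BA·DC·BA·DC·CB·CB·BA·DC·CB·CB·CB·BA·CB·BA·CB·BA·BA·DC·BA·DC·CB·CB·BA·DC·CB·CB·CB·BA·CB·BA·CB·BA·BA·DC·BA·DC·CB·CB·BA·DC·CB·CB·CB·BA·CB·BA
    A ↦ DC
    B ↦ BA
    C ↦ CB
    D ↦ CB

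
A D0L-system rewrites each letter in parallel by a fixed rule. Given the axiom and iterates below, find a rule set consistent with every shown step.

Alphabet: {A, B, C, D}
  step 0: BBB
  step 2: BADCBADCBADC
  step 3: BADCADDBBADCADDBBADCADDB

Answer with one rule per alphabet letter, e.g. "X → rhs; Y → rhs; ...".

  step 2 ⇒ step 3: BADCBADCBADC ⇒ BA·DC·ADD·B·BA·DC·ADD·B·BA·DC·ADD·B
    A ↦ DC
    B ↦ BA
    C ↦ B
    D ↦ ADD

A->DC, B->BA, C->B, D->ADD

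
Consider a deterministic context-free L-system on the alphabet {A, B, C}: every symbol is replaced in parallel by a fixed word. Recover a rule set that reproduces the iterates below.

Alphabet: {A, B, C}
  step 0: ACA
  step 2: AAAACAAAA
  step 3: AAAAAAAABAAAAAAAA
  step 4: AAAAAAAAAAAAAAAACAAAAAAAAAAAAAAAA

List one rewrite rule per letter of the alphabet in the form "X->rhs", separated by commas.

A->AA, B->C, C->B

  step 3 ⇒ step 4: AAAAAAAABAAAAAAAA ⇒ AA·AA·AA·AA·AA·AA·AA·AA·C·AA·AA·AA·AA·AA·AA·AA·AA
    A ↦ AA
    B ↦ C
  step 2 ⇒ step 3: AAAACAAAA ⇒ AA·AA·AA·AA·B·AA·AA·AA·AA
    C ↦ B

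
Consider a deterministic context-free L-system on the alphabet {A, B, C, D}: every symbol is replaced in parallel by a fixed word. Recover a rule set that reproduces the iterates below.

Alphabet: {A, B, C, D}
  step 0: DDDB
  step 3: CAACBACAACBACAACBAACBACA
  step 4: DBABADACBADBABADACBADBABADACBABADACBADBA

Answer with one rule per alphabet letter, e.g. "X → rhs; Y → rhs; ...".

  step 3 ⇒ step 4: CAACBACAACBACAACBAACBACA ⇒ D·BA·BA·D·AC·BA·D·BA·BA·D·AC·BA·D·BA·BA·D·AC·BA·BA·D·AC·BA·D·BA
    A ↦ BA
    B ↦ AC
    C ↦ D
    D ↦ CA  (constrained at step 0)

A->BA, B->AC, C->D, D->CA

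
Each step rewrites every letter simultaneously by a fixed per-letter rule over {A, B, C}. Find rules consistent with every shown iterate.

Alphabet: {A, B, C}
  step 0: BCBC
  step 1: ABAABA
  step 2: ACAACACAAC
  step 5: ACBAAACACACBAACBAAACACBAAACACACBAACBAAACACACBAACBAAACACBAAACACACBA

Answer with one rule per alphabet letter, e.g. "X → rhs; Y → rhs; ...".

A->AC, B->A, C->BA

  step 1 ⇒ step 2: ABAABA ⇒ AC·A·AC·AC·A·AC
    A ↦ AC
    B ↦ A
  step 0 ⇒ step 1: BCBC ⇒ A·BA·A·BA
    C ↦ BA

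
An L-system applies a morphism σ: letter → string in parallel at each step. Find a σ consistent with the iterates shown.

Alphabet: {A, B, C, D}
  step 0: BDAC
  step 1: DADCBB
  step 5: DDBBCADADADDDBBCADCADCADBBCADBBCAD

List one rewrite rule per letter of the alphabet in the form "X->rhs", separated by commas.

A->C, B->D, C->BB, D->AD

  step 0 ⇒ step 1: BDAC ⇒ D·AD·C·BB
    A ↦ C
    B ↦ D
    C ↦ BB
    D ↦ AD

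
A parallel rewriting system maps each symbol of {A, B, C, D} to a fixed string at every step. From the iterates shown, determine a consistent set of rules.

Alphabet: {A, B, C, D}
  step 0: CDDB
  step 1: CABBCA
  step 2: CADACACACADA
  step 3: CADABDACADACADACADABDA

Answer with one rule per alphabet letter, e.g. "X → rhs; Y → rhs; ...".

  step 2 ⇒ step 3: CADACACACADA ⇒ CA·DA·B·DA·CA·DA·CA·DA·CA·DA·B·DA
    A ↦ DA
    C ↦ CA
    D ↦ B
  step 0 ⇒ step 1: CDDB ⇒ CA·B·B·CA
    B ↦ CA

A->DA, B->CA, C->CA, D->B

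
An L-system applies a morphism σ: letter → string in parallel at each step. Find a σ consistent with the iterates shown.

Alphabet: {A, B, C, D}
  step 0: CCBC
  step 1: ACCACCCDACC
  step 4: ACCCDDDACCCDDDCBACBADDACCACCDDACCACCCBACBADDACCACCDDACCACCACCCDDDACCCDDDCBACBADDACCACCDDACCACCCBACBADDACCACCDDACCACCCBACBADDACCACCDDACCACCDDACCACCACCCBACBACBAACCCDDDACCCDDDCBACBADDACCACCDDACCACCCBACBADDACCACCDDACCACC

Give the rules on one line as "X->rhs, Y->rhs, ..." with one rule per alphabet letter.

  step 0 ⇒ step 1: CCBC ⇒ ACC·ACC·CD·ACC
    B ↦ CD
    C ↦ ACC
    A ↦ DD  (constrained at step 1)
    D ↦ CBA  (constrained at step 1)

A->DD, B->CD, C->ACC, D->CBA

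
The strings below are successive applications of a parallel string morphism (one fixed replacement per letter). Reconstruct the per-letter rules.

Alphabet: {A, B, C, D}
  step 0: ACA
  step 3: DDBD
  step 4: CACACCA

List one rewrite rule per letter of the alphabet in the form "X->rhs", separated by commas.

A->B, B->C, C->D, D->CA

  step 3 ⇒ step 4: DDBD ⇒ CA·CA·C·CA
    B ↦ C
    D ↦ CA
    A ↦ B  (constrained at step 0)
    C ↦ D  (constrained at step 0)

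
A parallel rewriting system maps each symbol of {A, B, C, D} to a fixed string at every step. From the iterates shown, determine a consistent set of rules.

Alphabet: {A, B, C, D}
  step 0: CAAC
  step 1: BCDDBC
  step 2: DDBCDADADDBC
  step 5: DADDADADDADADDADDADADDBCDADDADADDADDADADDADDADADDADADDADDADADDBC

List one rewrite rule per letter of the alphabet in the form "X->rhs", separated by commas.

A->D, B->DD, C->BC, D->DA

  step 1 ⇒ step 2: BCDDBC ⇒ DD·BC·DA·DA·DD·BC
    B ↦ DD
    C ↦ BC
    D ↦ DA
  step 0 ⇒ step 1: CAAC ⇒ BC·D·D·BC
    A ↦ D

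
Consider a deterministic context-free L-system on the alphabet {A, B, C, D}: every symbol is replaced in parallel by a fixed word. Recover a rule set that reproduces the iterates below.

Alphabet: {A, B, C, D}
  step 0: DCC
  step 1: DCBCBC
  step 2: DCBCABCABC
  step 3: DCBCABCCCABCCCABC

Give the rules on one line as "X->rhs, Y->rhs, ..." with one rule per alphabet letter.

  step 2 ⇒ step 3: DCBCABCABC ⇒ DC·BC·A·BC·CC·A·BC·CC·A·BC
    A ↦ CC
    B ↦ A
    C ↦ BC
    D ↦ DC

A->CC, B->A, C->BC, D->DC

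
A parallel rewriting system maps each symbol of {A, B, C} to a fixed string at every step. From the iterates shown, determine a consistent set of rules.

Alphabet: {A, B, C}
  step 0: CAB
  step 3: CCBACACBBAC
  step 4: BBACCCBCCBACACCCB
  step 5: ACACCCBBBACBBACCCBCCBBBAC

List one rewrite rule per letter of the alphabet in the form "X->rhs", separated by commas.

  step 4 ⇒ step 5: BBACCCBCCBACACCCB ⇒ AC·AC·CC·B·B·B·AC·B·B·AC·CC·B·CC·B·B·B·AC
    A ↦ CC
    B ↦ AC
    C ↦ B

A->CC, B->AC, C->B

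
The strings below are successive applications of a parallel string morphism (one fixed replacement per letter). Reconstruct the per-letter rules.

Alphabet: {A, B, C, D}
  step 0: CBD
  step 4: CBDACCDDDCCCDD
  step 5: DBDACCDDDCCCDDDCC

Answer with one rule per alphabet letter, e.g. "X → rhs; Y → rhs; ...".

  step 4 ⇒ step 5: CBDACCDDDCCCDD ⇒ D·BDA·C·CD·D·D·C·C·C·D·D·D·C·C
    A ↦ CD
    B ↦ BDA
    C ↦ D
    D ↦ C

A->CD, B->BDA, C->D, D->C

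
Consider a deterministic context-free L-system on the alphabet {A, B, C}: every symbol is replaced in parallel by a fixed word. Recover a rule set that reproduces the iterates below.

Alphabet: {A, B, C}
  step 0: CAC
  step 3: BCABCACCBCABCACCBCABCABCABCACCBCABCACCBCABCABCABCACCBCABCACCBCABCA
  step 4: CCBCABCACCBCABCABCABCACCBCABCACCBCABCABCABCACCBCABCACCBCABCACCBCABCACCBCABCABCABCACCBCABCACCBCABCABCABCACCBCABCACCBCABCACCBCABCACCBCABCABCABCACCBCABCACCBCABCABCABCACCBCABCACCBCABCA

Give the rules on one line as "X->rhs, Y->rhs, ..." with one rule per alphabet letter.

  step 3 ⇒ step 4: BCABCACCBCABCACCBCABCABCABCACCBCABCACCBCABCABCABCACCBCABCACCBCABCA ⇒ CC·BCA·BCA·CC·BCA·BCA·BCA·BCA·CC·BCA·BCA·CC·BCA·BCA·BCA·BCA·CC·BCA·BCA·CC·BCA·BCA·CC·BCA·BCA·CC·BCA·BCA·BCA·BCA·CC·BCA·BCA·CC·BCA·BCA·BCA·BCA·CC·BCA·BCA·CC·BCA·BCA·CC·BCA·BCA·CC·BCA·BCA·BCA·BCA·CC·BCA·BCA·CC·BCA·BCA·BCA·BCA·CC·BCA·BCA·CC·BCA·BCA
    A ↦ BCA
    B ↦ CC
    C ↦ BCA

A->BCA, B->CC, C->BCA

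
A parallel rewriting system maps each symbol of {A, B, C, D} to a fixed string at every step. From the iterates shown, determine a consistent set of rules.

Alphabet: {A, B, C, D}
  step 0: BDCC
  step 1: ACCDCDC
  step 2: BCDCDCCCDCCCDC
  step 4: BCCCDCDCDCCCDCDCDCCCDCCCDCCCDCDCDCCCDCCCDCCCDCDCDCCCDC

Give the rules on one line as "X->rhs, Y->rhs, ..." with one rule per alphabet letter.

A->BC, B->A, C->DC, D->CC

  step 1 ⇒ step 2: ACCDCDC ⇒ BC·DC·DC·CC·DC·CC·DC
    A ↦ BC
    C ↦ DC
    D ↦ CC
  step 0 ⇒ step 1: BDCC ⇒ A·CC·DC·DC
    B ↦ A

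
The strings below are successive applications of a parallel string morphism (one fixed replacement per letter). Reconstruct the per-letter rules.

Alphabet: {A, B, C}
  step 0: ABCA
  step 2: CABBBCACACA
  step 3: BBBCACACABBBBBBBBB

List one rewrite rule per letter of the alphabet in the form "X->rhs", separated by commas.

A->B, B->CA, C->BB

  step 2 ⇒ step 3: CABBBCACACA ⇒ BB·B·CA·CA·CA·BB·B·BB·B·BB·B
    A ↦ B
    B ↦ CA
    C ↦ BB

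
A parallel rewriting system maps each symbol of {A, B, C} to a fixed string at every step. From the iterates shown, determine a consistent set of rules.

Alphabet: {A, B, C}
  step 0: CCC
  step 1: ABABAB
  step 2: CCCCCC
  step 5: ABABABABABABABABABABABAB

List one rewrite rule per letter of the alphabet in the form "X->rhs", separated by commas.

A->C, B->C, C->AB

  step 1 ⇒ step 2: ABABAB ⇒ C·C·C·C·C·C
    A ↦ C
    B ↦ C
  step 0 ⇒ step 1: CCC ⇒ AB·AB·AB
    C ↦ AB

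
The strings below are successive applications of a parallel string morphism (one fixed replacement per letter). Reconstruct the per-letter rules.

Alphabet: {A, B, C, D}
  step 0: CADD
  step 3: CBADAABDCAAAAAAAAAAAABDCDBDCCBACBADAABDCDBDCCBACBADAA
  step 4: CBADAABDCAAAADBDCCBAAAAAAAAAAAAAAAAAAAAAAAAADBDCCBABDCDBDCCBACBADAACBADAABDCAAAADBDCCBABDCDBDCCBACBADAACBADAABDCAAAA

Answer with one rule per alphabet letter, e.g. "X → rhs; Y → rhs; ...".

  step 3 ⇒ step 4: CBADAABDCAAAAAAAAAAAABDCDBDCCBACBADAABDCDBDCCBACBADAA ⇒ CBA·D·AA·BDC·AA·AA·D·BDC·CBA·AA·AA·AA·AA·AA·AA·AA·AA·AA·AA·AA·AA·D·BDC·CBA·BDC·D·BDC·CBA·CBA·D·AA·CBA·D·AA·BDC·AA·AA·D·BDC·CBA·BDC·D·BDC·CBA·CBA·D·AA·CBA·D·AA·BDC·AA·AA
    A ↦ AA
    B ↦ D
    C ↦ CBA
    D ↦ BDC

A->AA, B->D, C->CBA, D->BDC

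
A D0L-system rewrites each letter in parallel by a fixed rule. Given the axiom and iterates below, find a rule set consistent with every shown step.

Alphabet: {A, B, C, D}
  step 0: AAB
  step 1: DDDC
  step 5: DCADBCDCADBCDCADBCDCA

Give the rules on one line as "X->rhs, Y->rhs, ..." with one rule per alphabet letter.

A->D, B->DC, C->A, D->BC

  step 0 ⇒ step 1: AAB ⇒ D·D·DC
    A ↦ D
    B ↦ DC
    C ↦ A  (constrained at step 1)
    D ↦ BC  (constrained at step 1)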